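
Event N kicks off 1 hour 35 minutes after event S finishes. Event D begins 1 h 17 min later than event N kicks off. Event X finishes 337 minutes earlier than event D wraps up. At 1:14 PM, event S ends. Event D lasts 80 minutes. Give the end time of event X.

11:49 AM

Event N starts at 1:14 PM + 95 min = 2:49 PM.
Event D starts at 2:49 PM + 77 min = 4:06 PM.
Event D ends at 4:06 PM + 80 min = 5:26 PM.
Event X ends at 5:26 PM − 337 min = 11:49 AM.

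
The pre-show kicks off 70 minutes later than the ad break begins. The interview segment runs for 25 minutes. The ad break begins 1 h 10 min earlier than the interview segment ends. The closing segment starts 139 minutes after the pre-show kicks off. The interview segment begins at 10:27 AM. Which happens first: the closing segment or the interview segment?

The interview segment ends at 10:27 AM + 25 min = 10:52 AM.
The ad break starts at 10:52 AM − 70 min = 9:42 AM.
The pre-show starts at 9:42 AM + 70 min = 10:52 AM.
The closing segment starts at 10:52 AM + 139 min = 1:11 PM.
The closing segment starts at 1:11 PM and the interview segment starts at 10:27 AM, so the interview segment is first.

the interview segment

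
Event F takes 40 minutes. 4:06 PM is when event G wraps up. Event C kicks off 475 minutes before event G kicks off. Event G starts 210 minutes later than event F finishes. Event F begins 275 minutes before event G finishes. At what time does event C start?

7:46 AM

Event F starts at 4:06 PM − 275 min = 11:31 AM.
Event F ends at 11:31 AM + 40 min = 12:11 PM.
Event G starts at 12:11 PM + 210 min = 3:41 PM.
Event C starts at 3:41 PM − 475 min = 7:46 AM.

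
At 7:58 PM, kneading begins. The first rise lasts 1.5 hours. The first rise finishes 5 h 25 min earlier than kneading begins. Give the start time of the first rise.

The first rise ends at 7:58 PM − 325 min = 2:33 PM.
The first rise starts at 2:33 PM − 90 min = 1:03 PM.

1:03 PM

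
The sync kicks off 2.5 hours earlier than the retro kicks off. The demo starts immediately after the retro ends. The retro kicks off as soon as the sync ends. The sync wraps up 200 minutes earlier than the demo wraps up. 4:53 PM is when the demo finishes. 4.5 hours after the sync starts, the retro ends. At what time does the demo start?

3:33 PM

The sync ends at 4:53 PM − 200 min = 1:33 PM.
So the retro starts at 1:33 PM.
The sync starts at 1:33 PM − 150 min = 11:03 AM.
The retro ends at 11:03 AM + 270 min = 3:33 PM.
So the demo starts at 3:33 PM.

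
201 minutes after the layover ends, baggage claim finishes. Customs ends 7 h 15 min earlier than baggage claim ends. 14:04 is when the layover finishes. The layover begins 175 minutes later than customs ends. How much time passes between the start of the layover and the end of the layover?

59 minutes

Baggage claim ends at 14:04 + 201 min = 17:25.
Customs ends at 17:25 − 435 min = 10:10.
The layover starts at 10:10 + 175 min = 13:05.
From 13:05 to 14:04 is 59 minutes.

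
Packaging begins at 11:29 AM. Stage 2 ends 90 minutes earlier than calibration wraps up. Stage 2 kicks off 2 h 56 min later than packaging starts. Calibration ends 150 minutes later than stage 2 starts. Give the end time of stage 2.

3:25 PM

Stage 2 starts at 11:29 AM + 176 min = 2:25 PM.
Calibration ends at 2:25 PM + 150 min = 4:55 PM.
Stage 2 ends at 4:55 PM − 90 min = 3:25 PM.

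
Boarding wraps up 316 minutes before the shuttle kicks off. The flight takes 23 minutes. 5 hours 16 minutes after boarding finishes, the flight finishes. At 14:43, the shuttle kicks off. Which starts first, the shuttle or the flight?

Boarding ends at 14:43 − 316 min = 09:27.
The flight ends at 09:27 + 316 min = 14:43.
The flight starts at 14:43 − 23 min = 14:20.
The shuttle starts at 14:43 and the flight starts at 14:20, so the flight is first.

the flight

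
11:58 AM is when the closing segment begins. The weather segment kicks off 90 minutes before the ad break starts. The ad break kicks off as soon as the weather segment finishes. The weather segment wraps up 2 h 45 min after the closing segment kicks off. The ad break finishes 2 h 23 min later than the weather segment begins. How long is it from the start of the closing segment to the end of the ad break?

3 h 38 min

The weather segment ends at 11:58 AM + 165 min = 2:43 PM.
So the ad break starts at 2:43 PM.
The weather segment starts at 2:43 PM − 90 min = 1:13 PM.
The ad break ends at 1:13 PM + 143 min = 3:36 PM.
From 11:58 AM to 3:36 PM is 3 h 38 min.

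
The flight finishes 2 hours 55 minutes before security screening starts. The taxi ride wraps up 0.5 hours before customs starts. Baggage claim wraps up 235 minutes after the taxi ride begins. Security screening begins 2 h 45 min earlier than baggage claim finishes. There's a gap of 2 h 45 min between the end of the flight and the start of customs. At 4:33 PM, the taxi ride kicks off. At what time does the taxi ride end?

Baggage claim ends at 4:33 PM + 235 min = 8:28 PM.
Security screening starts at 8:28 PM − 165 min = 5:43 PM.
The flight ends at 5:43 PM − 175 min = 2:48 PM.
Customs starts at 2:48 PM + 165 min = 5:33 PM.
The taxi ride ends at 5:33 PM − 30 min = 5:03 PM.

5:03 PM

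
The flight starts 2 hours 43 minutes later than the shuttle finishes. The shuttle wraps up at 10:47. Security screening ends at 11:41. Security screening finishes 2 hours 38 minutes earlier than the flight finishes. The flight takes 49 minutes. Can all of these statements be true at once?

The flight starts at 10:47 + 163 min = 13:30.
The flight ends at 13:30 + 49 min = 14:19.
Security screening ends at 14:19 − 158 min = 11:41.
That matches the stated 11:41, so the schedule is consistent.

Yes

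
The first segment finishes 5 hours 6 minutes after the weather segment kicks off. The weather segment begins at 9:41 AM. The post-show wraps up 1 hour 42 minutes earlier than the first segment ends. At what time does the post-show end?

The first segment ends at 9:41 AM + 306 min = 2:47 PM.
The post-show ends at 2:47 PM − 102 min = 1:05 PM.

1:05 PM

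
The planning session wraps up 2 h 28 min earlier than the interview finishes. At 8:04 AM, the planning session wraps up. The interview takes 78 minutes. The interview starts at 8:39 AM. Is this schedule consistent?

No

The interview ends at 8:39 AM + 78 min = 9:57 AM.
The planning session ends at 9:57 AM − 148 min = 7:29 AM.
But the planning session is also said to end at 8:04 AM — a 35-minute conflict.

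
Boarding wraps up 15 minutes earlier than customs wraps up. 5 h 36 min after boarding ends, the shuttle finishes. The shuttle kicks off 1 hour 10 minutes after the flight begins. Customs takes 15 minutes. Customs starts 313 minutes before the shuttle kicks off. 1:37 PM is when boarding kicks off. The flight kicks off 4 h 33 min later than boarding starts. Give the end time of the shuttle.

The flight starts at 1:37 PM + 273 min = 6:10 PM.
The shuttle starts at 6:10 PM + 70 min = 7:20 PM.
Customs starts at 7:20 PM − 313 min = 2:07 PM.
Customs ends at 2:07 PM + 15 min = 2:22 PM.
Boarding ends at 2:22 PM − 15 min = 2:07 PM.
The shuttle ends at 2:07 PM + 336 min = 7:43 PM.

7:43 PM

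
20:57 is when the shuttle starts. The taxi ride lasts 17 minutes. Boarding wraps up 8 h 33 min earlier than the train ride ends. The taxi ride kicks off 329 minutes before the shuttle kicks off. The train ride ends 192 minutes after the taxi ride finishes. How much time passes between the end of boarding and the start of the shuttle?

10 hours 33 minutes

The taxi ride starts at 20:57 − 329 min = 15:28.
The taxi ride ends at 15:28 + 17 min = 15:45.
The train ride ends at 15:45 + 192 min = 18:57.
Boarding ends at 18:57 − 513 min = 10:24.
From 10:24 to 20:57 is 10 hours 33 minutes.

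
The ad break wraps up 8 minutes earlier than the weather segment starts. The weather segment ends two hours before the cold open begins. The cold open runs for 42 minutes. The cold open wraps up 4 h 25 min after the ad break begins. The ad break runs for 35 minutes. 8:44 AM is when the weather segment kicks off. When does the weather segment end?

The ad break ends at 8:44 AM − 8 min = 8:36 AM.
The ad break starts at 8:36 AM − 35 min = 8:01 AM.
The cold open ends at 8:01 AM + 265 min = 12:26 PM.
The cold open starts at 12:26 PM − 42 min = 11:44 AM.
The weather segment ends at 11:44 AM − 120 min = 9:44 AM.

9:44 AM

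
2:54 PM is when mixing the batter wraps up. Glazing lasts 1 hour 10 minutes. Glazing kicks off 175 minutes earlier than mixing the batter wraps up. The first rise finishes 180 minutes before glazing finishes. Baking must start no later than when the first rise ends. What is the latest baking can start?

10:09 AM

Glazing starts at 2:54 PM − 175 min = 11:59 AM.
Glazing ends at 11:59 AM + 70 min = 1:09 PM.
The first rise ends at 1:09 PM − 180 min = 10:09 AM.
Baking is bounded by the first rise, so the latest it can start is 10:09 AM.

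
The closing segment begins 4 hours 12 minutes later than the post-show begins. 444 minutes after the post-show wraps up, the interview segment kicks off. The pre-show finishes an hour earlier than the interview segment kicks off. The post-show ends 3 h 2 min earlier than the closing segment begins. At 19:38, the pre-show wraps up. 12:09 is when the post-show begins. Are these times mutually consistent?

The closing segment starts at 12:09 + 252 min = 16:21.
The post-show ends at 16:21 − 182 min = 13:19.
The interview segment starts at 13:19 + 444 min = 20:43.
The pre-show ends at 20:43 − 60 min = 19:43.
But the pre-show is also said to end at 19:38 — a 5-minute conflict.

No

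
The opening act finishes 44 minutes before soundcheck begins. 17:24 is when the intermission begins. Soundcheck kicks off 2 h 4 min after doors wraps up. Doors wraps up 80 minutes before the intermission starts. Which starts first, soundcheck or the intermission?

Doors ends at 17:24 − 80 min = 16:04.
Soundcheck starts at 16:04 + 124 min = 18:08.
Soundcheck starts at 18:08 and the intermission starts at 17:24, so the intermission is first.

the intermission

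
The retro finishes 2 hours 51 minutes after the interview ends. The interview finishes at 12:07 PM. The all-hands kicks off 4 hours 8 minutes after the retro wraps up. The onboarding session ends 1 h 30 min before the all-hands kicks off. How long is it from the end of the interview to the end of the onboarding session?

The retro ends at 12:07 PM + 171 min = 2:58 PM.
The all-hands starts at 2:58 PM + 248 min = 7:06 PM.
The onboarding session ends at 7:06 PM − 90 min = 5:36 PM.
From 12:07 PM to 5:36 PM is 5 h 29 min.

5 h 29 min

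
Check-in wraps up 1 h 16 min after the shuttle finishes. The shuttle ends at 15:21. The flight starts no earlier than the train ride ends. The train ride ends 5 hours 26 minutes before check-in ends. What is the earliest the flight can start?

11:11

Check-in ends at 15:21 + 76 min = 16:37.
The train ride ends at 16:37 − 326 min = 11:11.
The flight is bounded by the train ride, so the earliest it can start is 11:11.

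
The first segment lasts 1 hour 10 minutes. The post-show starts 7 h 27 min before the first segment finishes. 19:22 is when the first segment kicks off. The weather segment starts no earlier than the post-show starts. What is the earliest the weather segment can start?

13:05

The first segment ends at 19:22 + 70 min = 20:32.
The post-show starts at 20:32 − 447 min = 13:05.
The weather segment is bounded by the post-show, so the earliest it can start is 13:05.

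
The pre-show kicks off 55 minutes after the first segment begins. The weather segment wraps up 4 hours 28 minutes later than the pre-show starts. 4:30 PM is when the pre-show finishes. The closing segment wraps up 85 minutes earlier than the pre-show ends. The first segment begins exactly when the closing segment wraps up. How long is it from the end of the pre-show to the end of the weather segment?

The closing segment ends at 4:30 PM − 85 min = 3:05 PM.
So the first segment starts at 3:05 PM.
The pre-show starts at 3:05 PM + 55 min = 4:00 PM.
The weather segment ends at 4:00 PM + 268 min = 8:28 PM.
From 4:30 PM to 8:28 PM is 3 h 58 min.

3 h 58 min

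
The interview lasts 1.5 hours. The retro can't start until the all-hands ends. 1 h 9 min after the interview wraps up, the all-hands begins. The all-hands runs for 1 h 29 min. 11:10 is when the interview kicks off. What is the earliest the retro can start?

The interview ends at 11:10 + 90 min = 12:40.
The all-hands starts at 12:40 + 69 min = 13:49.
The all-hands ends at 13:49 + 89 min = 15:18.
The retro is bounded by the all-hands, so the earliest it can start is 15:18.

15:18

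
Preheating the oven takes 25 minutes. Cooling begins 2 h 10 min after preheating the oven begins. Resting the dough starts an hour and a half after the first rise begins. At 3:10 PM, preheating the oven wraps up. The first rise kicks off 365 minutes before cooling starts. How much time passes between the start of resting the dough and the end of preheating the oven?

2 hours 50 minutes

Preheating the oven starts at 3:10 PM − 25 min = 2:45 PM.
Cooling starts at 2:45 PM + 130 min = 4:55 PM.
The first rise starts at 4:55 PM − 365 min = 10:50 AM.
Resting the dough starts at 10:50 AM + 90 min = 12:20 PM.
From 12:20 PM to 3:10 PM is 2 hours 50 minutes.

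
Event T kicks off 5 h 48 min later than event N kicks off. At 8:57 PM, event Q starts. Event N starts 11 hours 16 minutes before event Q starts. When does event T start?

Event N starts at 8:57 PM − 676 min = 9:41 AM.
Event T starts at 9:41 AM + 348 min = 3:29 PM.

3:29 PM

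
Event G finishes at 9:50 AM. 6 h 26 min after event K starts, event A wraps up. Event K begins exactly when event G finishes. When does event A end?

Event K starts at 9:50 AM.
Event A ends at 9:50 AM + 386 min = 4:16 PM.

4:16 PM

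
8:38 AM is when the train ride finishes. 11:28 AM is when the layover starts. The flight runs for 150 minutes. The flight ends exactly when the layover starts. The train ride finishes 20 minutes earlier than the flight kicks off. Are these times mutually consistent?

Yes

The flight ends at 11:28 AM.
The flight starts at 11:28 AM − 150 min = 8:58 AM.
The train ride ends at 8:58 AM − 20 min = 8:38 AM.
That matches the stated 8:38 AM, so the schedule is consistent.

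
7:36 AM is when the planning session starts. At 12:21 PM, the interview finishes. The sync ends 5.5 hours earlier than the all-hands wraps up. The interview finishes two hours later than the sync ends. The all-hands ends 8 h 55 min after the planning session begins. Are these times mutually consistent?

No

The all-hands ends at 7:36 AM + 535 min = 4:31 PM.
The sync ends at 4:31 PM − 330 min = 11:01 AM.
The interview ends at 11:01 AM + 120 min = 1:01 PM.
But the interview is also said to end at 12:21 PM — a 40-minute conflict.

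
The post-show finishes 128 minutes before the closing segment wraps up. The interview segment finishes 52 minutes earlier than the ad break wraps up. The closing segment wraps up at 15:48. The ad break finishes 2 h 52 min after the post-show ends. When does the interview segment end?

15:40

The post-show ends at 15:48 − 128 min = 13:40.
The ad break ends at 13:40 + 172 min = 16:32.
The interview segment ends at 16:32 − 52 min = 15:40.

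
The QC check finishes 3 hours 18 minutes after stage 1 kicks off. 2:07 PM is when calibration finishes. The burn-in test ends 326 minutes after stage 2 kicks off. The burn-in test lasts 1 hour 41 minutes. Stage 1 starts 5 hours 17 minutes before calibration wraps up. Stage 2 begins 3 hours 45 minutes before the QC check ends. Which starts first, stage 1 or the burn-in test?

Stage 1 starts at 2:07 PM − 317 min = 8:50 AM.
The QC check ends at 8:50 AM + 198 min = 12:08 PM.
Stage 2 starts at 12:08 PM − 225 min = 8:23 AM.
The burn-in test ends at 8:23 AM + 326 min = 1:49 PM.
The burn-in test starts at 1:49 PM − 101 min = 12:08 PM.
Stage 1 starts at 8:50 AM and the burn-in test starts at 12:08 PM, so stage 1 is first.

stage 1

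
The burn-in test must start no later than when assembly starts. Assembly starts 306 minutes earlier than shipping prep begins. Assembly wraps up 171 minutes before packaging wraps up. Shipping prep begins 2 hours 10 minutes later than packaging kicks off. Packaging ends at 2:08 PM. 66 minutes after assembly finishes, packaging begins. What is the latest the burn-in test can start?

Assembly ends at 2:08 PM − 171 min = 11:17 AM.
Packaging starts at 11:17 AM + 66 min = 12:23 PM.
Shipping prep starts at 12:23 PM + 130 min = 2:33 PM.
Assembly starts at 2:33 PM − 306 min = 9:27 AM.
The burn-in test is bounded by assembly, so the latest it can start is 9:27 AM.

9:27 AM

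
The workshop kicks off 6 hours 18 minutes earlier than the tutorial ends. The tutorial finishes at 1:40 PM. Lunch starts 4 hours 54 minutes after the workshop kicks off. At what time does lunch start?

12:16 PM

The workshop starts at 1:40 PM − 378 min = 7:22 AM.
Lunch starts at 7:22 AM + 294 min = 12:16 PM.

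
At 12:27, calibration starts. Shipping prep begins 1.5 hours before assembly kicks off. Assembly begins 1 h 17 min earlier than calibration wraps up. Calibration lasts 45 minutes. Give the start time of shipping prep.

10:25

Calibration ends at 12:27 + 45 min = 13:12.
Assembly starts at 13:12 − 77 min = 11:55.
Shipping prep starts at 11:55 − 90 min = 10:25.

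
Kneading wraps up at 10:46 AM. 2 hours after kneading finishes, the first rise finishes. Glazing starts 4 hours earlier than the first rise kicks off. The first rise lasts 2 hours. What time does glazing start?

The first rise ends at 10:46 AM + 120 min = 12:46 PM.
The first rise starts at 12:46 PM − 120 min = 10:46 AM.
Glazing starts at 10:46 AM − 240 min = 6:46 AM.

6:46 AM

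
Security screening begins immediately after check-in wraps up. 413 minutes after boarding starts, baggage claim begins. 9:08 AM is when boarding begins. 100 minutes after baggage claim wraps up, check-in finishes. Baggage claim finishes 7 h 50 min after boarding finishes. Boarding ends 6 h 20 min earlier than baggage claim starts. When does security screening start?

7:11 PM

Baggage claim starts at 9:08 AM + 413 min = 4:01 PM.
Boarding ends at 4:01 PM − 380 min = 9:41 AM.
Baggage claim ends at 9:41 AM + 470 min = 5:31 PM.
Check-in ends at 5:31 PM + 100 min = 7:11 PM.
So security screening starts at 7:11 PM.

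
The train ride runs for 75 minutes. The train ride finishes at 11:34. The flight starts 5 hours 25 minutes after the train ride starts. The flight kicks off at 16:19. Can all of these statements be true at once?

No

The train ride starts at 11:34 − 75 min = 10:19.
The flight starts at 10:19 + 325 min = 15:44.
But the flight is also said to start at 16:19 — a 35-minute conflict.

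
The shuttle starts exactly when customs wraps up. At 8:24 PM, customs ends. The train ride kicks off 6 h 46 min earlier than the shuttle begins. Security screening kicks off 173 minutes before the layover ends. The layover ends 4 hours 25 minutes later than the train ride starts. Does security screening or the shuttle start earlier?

The shuttle starts at 8:24 PM.
The train ride starts at 8:24 PM − 406 min = 1:38 PM.
The layover ends at 1:38 PM + 265 min = 6:03 PM.
Security screening starts at 6:03 PM − 173 min = 3:10 PM.
Security screening starts at 3:10 PM and the shuttle starts at 8:24 PM, so security screening is first.

security screening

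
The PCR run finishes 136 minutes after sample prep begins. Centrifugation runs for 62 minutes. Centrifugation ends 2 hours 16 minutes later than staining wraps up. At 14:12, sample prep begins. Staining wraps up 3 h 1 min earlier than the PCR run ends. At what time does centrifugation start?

14:41

The PCR run ends at 14:12 + 136 min = 16:28.
Staining ends at 16:28 − 181 min = 13:27.
Centrifugation ends at 13:27 + 136 min = 15:43.
Centrifugation starts at 15:43 − 62 min = 14:41.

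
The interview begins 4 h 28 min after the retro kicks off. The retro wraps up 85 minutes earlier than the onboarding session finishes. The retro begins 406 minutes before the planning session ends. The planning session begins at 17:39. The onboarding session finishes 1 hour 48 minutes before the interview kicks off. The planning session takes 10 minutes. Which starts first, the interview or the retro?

The planning session ends at 17:39 + 10 min = 17:49.
The retro starts at 17:49 − 406 min = 11:03.
The interview starts at 11:03 + 268 min = 15:31.
The interview starts at 15:31 and the retro starts at 11:03, so the retro is first.

the retro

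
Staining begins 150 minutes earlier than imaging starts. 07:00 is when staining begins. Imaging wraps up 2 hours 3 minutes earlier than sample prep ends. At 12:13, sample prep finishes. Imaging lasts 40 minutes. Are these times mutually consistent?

Imaging ends at 12:13 − 123 min = 10:10.
Imaging starts at 10:10 − 40 min = 09:30.
Staining starts at 09:30 − 150 min = 07:00.
That matches the stated 07:00, so the schedule is consistent.

Yes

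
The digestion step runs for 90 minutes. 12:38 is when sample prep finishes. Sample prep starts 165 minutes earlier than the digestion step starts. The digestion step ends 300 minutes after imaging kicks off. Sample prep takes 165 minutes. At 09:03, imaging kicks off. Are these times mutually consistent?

No

The digestion step ends at 09:03 + 300 min = 14:03.
The digestion step starts at 14:03 − 90 min = 12:33.
Sample prep starts at 12:33 − 165 min = 09:48.
Sample prep ends at 09:48 + 165 min = 12:33.
But sample prep is also said to end at 12:38 — a 5-minute conflict.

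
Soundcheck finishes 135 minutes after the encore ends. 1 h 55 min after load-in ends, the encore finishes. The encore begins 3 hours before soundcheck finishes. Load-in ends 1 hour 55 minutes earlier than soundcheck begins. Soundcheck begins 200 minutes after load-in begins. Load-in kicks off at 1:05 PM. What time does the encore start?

Soundcheck starts at 1:05 PM + 200 min = 4:25 PM.
Load-in ends at 4:25 PM − 115 min = 2:30 PM.
The encore ends at 2:30 PM + 115 min = 4:25 PM.
Soundcheck ends at 4:25 PM + 135 min = 6:40 PM.
The encore starts at 6:40 PM − 180 min = 3:40 PM.

3:40 PM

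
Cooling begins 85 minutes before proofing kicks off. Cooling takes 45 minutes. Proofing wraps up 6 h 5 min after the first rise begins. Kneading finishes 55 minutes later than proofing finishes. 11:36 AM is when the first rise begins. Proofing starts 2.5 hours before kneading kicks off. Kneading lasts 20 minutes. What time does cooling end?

Proofing ends at 11:36 AM + 365 min = 5:41 PM.
Kneading ends at 5:41 PM + 55 min = 6:36 PM.
Kneading starts at 6:36 PM − 20 min = 6:16 PM.
Proofing starts at 6:16 PM − 150 min = 3:46 PM.
Cooling starts at 3:46 PM − 85 min = 2:21 PM.
Cooling ends at 2:21 PM + 45 min = 3:06 PM.

3:06 PM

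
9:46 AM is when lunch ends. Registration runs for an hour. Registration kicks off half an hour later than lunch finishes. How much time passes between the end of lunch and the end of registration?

1.5 hours

Registration starts at 9:46 AM + 30 min = 10:16 AM.
Registration ends at 10:16 AM + 60 min = 11:16 AM.
From 9:46 AM to 11:16 AM is 1.5 hours.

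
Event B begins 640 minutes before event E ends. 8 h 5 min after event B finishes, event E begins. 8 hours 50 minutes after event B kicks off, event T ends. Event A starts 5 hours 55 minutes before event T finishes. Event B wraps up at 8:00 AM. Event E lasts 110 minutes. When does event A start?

10:10 AM

Event E starts at 8:00 AM + 485 min = 4:05 PM.
Event E ends at 4:05 PM + 110 min = 5:55 PM.
Event B starts at 5:55 PM − 640 min = 7:15 AM.
Event T ends at 7:15 AM + 530 min = 4:05 PM.
Event A starts at 4:05 PM − 355 min = 10:10 AM.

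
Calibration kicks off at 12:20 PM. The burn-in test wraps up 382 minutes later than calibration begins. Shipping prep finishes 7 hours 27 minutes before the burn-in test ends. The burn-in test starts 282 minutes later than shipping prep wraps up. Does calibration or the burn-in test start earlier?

The burn-in test ends at 12:20 PM + 382 min = 6:42 PM.
Shipping prep ends at 6:42 PM − 447 min = 11:15 AM.
The burn-in test starts at 11:15 AM + 282 min = 3:57 PM.
Calibration starts at 12:20 PM and the burn-in test starts at 3:57 PM, so calibration is first.

calibration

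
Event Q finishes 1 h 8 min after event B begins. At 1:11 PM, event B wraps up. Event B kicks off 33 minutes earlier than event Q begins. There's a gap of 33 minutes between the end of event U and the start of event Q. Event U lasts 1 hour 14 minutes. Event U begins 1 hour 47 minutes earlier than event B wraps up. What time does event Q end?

Event U starts at 1:11 PM − 107 min = 11:24 AM.
Event U ends at 11:24 AM + 74 min = 12:38 PM.
Event Q starts at 12:38 PM + 33 min = 1:11 PM.
Event B starts at 1:11 PM − 33 min = 12:38 PM.
Event Q ends at 12:38 PM + 68 min = 1:46 PM.

1:46 PM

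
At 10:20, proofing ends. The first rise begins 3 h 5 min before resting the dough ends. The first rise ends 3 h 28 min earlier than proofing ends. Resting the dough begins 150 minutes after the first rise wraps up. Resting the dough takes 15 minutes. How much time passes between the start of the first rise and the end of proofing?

3 hours 48 minutes

The first rise ends at 10:20 − 208 min = 06:52.
Resting the dough starts at 06:52 + 150 min = 09:22.
Resting the dough ends at 09:22 + 15 min = 09:37.
The first rise starts at 09:37 − 185 min = 06:32.
From 06:32 to 10:20 is 3 hours 48 minutes.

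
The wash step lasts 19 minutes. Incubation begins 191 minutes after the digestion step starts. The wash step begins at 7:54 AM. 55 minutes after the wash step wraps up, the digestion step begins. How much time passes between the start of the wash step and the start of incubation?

The wash step ends at 7:54 AM + 19 min = 8:13 AM.
The digestion step starts at 8:13 AM + 55 min = 9:08 AM.
Incubation starts at 9:08 AM + 191 min = 12:19 PM.
From 7:54 AM to 12:19 PM is 4 h 25 min.

4 h 25 min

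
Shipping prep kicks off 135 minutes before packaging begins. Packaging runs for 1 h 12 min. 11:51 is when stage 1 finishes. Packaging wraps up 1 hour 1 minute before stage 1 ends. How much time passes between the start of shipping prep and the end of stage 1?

Packaging ends at 11:51 − 61 min = 10:50.
Packaging starts at 10:50 − 72 min = 09:38.
Shipping prep starts at 09:38 − 135 min = 07:23.
From 07:23 to 11:51 is 4 h 28 min.

4 h 28 min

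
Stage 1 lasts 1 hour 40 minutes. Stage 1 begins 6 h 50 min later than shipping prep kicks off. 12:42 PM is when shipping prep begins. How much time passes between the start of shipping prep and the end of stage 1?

Stage 1 starts at 12:42 PM + 410 min = 7:32 PM.
Stage 1 ends at 7:32 PM + 100 min = 9:12 PM.
From 12:42 PM to 9:12 PM is 510 minutes.

510 minutes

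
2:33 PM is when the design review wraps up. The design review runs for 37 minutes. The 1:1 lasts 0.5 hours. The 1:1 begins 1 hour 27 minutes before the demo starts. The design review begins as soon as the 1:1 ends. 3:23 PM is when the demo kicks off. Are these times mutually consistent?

No

The 1:1 starts at 3:23 PM − 87 min = 1:56 PM.
The 1:1 ends at 1:56 PM + 30 min = 2:26 PM.
So the design review starts at 2:26 PM.
The design review ends at 2:26 PM + 37 min = 3:03 PM.
But the design review is also said to end at 2:33 PM — a 30-minute conflict.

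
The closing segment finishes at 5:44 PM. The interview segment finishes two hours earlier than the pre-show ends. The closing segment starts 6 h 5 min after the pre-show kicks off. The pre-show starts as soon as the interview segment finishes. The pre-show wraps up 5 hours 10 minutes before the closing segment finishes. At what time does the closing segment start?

4:39 PM

The pre-show ends at 5:44 PM − 310 min = 12:34 PM.
The interview segment ends at 12:34 PM − 120 min = 10:34 AM.
So the pre-show starts at 10:34 AM.
The closing segment starts at 10:34 AM + 365 min = 4:39 PM.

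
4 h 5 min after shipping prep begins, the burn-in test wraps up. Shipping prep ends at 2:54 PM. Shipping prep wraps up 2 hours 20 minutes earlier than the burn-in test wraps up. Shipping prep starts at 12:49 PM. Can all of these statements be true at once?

The burn-in test ends at 12:49 PM + 245 min = 4:54 PM.
Shipping prep ends at 4:54 PM − 140 min = 2:34 PM.
But shipping prep is also said to end at 2:54 PM — a 20-minute conflict.

No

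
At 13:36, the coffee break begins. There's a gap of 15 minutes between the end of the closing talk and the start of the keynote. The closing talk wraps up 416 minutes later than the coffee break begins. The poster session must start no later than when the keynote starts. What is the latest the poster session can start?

20:47

The closing talk ends at 13:36 + 416 min = 20:32.
The keynote starts at 20:32 + 15 min = 20:47.
The poster session is bounded by the keynote, so the latest it can start is 20:47.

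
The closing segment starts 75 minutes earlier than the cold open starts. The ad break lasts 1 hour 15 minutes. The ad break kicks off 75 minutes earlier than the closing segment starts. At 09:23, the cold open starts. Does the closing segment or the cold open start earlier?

the closing segment

The closing segment starts at 09:23 − 75 min = 08:08.
The closing segment starts at 08:08 and the cold open starts at 09:23, so the closing segment is first.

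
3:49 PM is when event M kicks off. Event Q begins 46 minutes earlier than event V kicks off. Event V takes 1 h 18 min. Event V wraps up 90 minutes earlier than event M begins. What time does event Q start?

12:15 PM

Event V ends at 3:49 PM − 90 min = 2:19 PM.
Event V starts at 2:19 PM − 78 min = 1:01 PM.
Event Q starts at 1:01 PM − 46 min = 12:15 PM.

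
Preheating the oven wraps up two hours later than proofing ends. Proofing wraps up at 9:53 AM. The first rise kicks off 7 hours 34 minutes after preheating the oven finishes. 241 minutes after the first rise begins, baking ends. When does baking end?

Preheating the oven ends at 9:53 AM + 120 min = 11:53 AM.
The first rise starts at 11:53 AM + 454 min = 7:27 PM.
Baking ends at 7:27 PM + 241 min = 11:28 PM.

11:28 PM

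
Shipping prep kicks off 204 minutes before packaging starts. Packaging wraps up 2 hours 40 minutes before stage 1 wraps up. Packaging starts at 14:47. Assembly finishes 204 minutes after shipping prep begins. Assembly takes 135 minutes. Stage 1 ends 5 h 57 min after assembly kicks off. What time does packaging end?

Shipping prep starts at 14:47 − 204 min = 11:23.
Assembly ends at 11:23 + 204 min = 14:47.
Assembly starts at 14:47 − 135 min = 12:32.
Stage 1 ends at 12:32 + 357 min = 18:29.
Packaging ends at 18:29 − 160 min = 15:49.

15:49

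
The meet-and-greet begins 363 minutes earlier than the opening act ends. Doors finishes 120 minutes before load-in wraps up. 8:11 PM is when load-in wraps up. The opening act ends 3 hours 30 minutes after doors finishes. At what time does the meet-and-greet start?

Doors ends at 8:11 PM − 120 min = 6:11 PM.
The opening act ends at 6:11 PM + 210 min = 9:41 PM.
The meet-and-greet starts at 9:41 PM − 363 min = 3:38 PM.

3:38 PM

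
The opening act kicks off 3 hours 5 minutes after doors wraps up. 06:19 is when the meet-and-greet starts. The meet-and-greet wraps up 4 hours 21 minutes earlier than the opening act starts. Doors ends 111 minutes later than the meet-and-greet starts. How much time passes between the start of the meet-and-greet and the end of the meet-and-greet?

35 minutes

Doors ends at 06:19 + 111 min = 08:10.
The opening act starts at 08:10 + 185 min = 11:15.
The meet-and-greet ends at 11:15 − 261 min = 06:54.
From 06:19 to 06:54 is 35 minutes.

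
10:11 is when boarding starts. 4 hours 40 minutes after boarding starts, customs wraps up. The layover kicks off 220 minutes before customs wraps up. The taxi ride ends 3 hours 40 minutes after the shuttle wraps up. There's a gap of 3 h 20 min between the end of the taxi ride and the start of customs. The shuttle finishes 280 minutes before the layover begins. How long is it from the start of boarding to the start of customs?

200 minutes

Customs ends at 10:11 + 280 min = 14:51.
The layover starts at 14:51 − 220 min = 11:11.
The shuttle ends at 11:11 − 280 min = 06:31.
The taxi ride ends at 06:31 + 220 min = 10:11.
Customs starts at 10:11 + 200 min = 13:31.
From 10:11 to 13:31 is 200 minutes.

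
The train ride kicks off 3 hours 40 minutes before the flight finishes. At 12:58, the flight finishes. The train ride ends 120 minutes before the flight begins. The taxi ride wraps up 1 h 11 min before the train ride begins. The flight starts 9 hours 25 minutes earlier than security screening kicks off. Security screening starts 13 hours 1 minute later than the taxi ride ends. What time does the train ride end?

The train ride starts at 12:58 − 220 min = 09:18.
The taxi ride ends at 09:18 − 71 min = 08:07.
Security screening starts at 08:07 + 781 min = 21:08.
The flight starts at 21:08 − 565 min = 11:43.
The train ride ends at 11:43 − 120 min = 09:43.

09:43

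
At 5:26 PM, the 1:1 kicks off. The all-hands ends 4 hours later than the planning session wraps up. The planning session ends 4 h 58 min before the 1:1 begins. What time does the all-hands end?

The planning session ends at 5:26 PM − 298 min = 12:28 PM.
The all-hands ends at 12:28 PM + 240 min = 4:28 PM.

4:28 PM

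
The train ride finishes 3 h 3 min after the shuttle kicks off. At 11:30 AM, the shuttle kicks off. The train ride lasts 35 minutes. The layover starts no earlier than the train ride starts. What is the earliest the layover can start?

The train ride ends at 11:30 AM + 183 min = 2:33 PM.
The train ride starts at 2:33 PM − 35 min = 1:58 PM.
The layover is bounded by the train ride, so the earliest it can start is 1:58 PM.

1:58 PM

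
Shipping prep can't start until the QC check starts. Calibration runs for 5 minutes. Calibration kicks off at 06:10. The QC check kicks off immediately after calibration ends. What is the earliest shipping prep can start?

Calibration ends at 06:10 + 5 min = 06:15.
So the QC check starts at 06:15.
Shipping prep is bounded by the QC check, so the earliest it can start is 06:15.

06:15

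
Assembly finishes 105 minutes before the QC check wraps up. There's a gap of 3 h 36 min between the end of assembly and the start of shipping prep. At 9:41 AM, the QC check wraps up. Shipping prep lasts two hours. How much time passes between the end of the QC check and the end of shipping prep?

Assembly ends at 9:41 AM − 105 min = 7:56 AM.
Shipping prep starts at 7:56 AM + 216 min = 11:32 AM.
Shipping prep ends at 11:32 AM + 120 min = 1:32 PM.
From 9:41 AM to 1:32 PM is 3 hours 51 minutes.

3 hours 51 minutes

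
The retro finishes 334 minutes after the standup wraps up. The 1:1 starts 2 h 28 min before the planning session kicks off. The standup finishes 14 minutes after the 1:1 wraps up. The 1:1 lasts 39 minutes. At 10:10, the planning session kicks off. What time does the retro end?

The 1:1 starts at 10:10 − 148 min = 07:42.
The 1:1 ends at 07:42 + 39 min = 08:21.
The standup ends at 08:21 + 14 min = 08:35.
The retro ends at 08:35 + 334 min = 14:09.

14:09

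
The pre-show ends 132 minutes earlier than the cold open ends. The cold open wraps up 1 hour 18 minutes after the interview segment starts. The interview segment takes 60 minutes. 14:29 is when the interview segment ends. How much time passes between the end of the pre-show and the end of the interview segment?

The interview segment starts at 14:29 − 60 min = 13:29.
The cold open ends at 13:29 + 78 min = 14:47.
The pre-show ends at 14:47 − 132 min = 12:35.
From 12:35 to 14:29 is 114 minutes.

114 minutes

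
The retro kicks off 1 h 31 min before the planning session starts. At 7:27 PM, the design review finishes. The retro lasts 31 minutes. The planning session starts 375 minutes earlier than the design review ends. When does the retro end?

12:12 PM

The planning session starts at 7:27 PM − 375 min = 1:12 PM.
The retro starts at 1:12 PM − 91 min = 11:41 AM.
The retro ends at 11:41 AM + 31 min = 12:12 PM.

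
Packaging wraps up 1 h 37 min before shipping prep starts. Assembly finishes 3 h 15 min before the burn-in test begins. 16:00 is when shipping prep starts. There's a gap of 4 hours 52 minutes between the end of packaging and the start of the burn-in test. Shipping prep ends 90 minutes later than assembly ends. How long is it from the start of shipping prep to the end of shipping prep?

Packaging ends at 16:00 − 97 min = 14:23.
The burn-in test starts at 14:23 + 292 min = 19:15.
Assembly ends at 19:15 − 195 min = 16:00.
Shipping prep ends at 16:00 + 90 min = 17:30.
From 16:00 to 17:30 is 1.5 hours.

1.5 hours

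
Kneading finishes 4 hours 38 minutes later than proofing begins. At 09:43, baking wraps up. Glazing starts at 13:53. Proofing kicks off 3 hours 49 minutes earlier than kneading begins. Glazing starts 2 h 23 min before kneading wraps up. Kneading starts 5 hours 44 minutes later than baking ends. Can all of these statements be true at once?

Yes

Kneading starts at 09:43 + 344 min = 15:27.
Proofing starts at 15:27 − 229 min = 11:38.
Kneading ends at 11:38 + 278 min = 16:16.
Glazing starts at 16:16 − 143 min = 13:53.
That matches the stated 13:53, so the schedule is consistent.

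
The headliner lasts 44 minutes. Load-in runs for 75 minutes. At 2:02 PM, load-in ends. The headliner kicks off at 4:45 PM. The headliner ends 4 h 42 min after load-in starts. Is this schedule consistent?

Load-in starts at 2:02 PM − 75 min = 12:47 PM.
The headliner ends at 12:47 PM + 282 min = 5:29 PM.
The headliner starts at 5:29 PM − 44 min = 4:45 PM.
That matches the stated 4:45 PM, so the schedule is consistent.

Yes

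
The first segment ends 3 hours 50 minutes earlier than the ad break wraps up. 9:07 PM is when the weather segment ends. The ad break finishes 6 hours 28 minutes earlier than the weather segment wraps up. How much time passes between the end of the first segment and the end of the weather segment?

The ad break ends at 9:07 PM − 388 min = 2:39 PM.
The first segment ends at 2:39 PM − 230 min = 10:49 AM.
From 10:49 AM to 9:07 PM is 618 minutes.

618 minutes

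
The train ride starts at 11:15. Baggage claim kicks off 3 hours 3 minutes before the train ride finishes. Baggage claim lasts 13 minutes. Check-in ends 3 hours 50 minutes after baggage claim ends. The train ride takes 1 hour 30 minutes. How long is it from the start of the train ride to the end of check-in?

150 minutes

The train ride ends at 11:15 + 90 min = 12:45.
Baggage claim starts at 12:45 − 183 min = 09:42.
Baggage claim ends at 09:42 + 13 min = 09:55.
Check-in ends at 09:55 + 230 min = 13:45.
From 11:15 to 13:45 is 150 minutes.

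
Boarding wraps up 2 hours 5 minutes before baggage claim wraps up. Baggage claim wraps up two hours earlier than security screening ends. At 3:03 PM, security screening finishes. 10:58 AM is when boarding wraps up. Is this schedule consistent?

Yes

Baggage claim ends at 3:03 PM − 120 min = 1:03 PM.
Boarding ends at 1:03 PM − 125 min = 10:58 AM.
That matches the stated 10:58 AM, so the schedule is consistent.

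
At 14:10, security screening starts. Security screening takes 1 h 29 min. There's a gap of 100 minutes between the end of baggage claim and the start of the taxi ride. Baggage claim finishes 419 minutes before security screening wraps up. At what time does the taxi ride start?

Security screening ends at 14:10 + 89 min = 15:39.
Baggage claim ends at 15:39 − 419 min = 08:40.
The taxi ride starts at 08:40 + 100 min = 10:20.

10:20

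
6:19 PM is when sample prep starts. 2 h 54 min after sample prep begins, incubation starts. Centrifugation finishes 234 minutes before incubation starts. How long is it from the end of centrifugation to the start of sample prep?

60 minutes

Incubation starts at 6:19 PM + 174 min = 9:13 PM.
Centrifugation ends at 9:13 PM − 234 min = 5:19 PM.
From 5:19 PM to 6:19 PM is 60 minutes.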